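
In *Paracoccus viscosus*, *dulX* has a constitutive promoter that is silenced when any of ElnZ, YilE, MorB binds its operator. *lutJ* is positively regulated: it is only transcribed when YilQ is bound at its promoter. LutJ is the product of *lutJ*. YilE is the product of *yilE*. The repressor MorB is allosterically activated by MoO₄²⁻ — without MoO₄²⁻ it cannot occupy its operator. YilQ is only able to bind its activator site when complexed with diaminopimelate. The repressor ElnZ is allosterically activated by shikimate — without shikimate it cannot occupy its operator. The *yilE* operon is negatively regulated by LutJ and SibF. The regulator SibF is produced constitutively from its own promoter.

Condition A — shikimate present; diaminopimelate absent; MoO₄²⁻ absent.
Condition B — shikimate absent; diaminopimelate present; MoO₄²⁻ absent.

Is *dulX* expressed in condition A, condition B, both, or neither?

Condition A:
Shikimate is present, so ElnZ is active.
Diaminopimelate is absent, so YilQ is inactive.
Required activator YilQ is absent, so *lutJ* is not transcribed.
So LutJ is not produced.
SibF is produced constitutively and is active.
With repressor SibF bound, *yilE* is not transcribed.
So YilE is not produced.
MoO₄²⁻ is absent, so MorB is inactive.
With repressor ElnZ bound, *dulX* is not transcribed.
→ *dulX* is OFF in A.
Condition B:
Shikimate is absent, so ElnZ is inactive.
Diaminopimelate is present, so YilQ is active.
No repressor is bound and YilQ is active, so *lutJ* is transcribed.
So LutJ is produced and active.
SibF is produced constitutively and is active.
With repressor LutJ bound, *yilE* is not transcribed.
So YilE is not produced.
MoO₄²⁻ is absent, so MorB is inactive.
With no repressor bound, *dulX* is transcribed.
→ *dulX* is ON in B.

B only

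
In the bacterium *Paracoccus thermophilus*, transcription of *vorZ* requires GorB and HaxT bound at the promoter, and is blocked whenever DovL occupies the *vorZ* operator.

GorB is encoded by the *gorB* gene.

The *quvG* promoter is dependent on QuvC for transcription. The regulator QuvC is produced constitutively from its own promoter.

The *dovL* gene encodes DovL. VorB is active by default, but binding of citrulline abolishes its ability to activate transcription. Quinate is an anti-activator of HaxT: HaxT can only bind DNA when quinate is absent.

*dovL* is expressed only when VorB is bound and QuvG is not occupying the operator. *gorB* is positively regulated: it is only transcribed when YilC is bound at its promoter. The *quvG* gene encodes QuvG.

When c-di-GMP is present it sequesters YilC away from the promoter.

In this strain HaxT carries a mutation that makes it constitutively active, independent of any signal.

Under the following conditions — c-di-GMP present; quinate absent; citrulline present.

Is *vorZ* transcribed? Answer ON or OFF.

OFF

c-di-GMP is present, so YilC is inactive.
Required activator YilC is absent, so *gorB* is not transcribed.
So GorB is not produced.
Citrulline is present, so VorB is inactive.
QuvC is produced constitutively and is active.
No repressor is bound and QuvC is active, so *quvG* is transcribed.
So QuvG is produced and active.
With repressor QuvG bound, *dovL* is not transcribed.
So DovL is not produced.
HaxT is constitutively active in this strain.
Required activator GorB is absent, so *vorZ* is not transcribed.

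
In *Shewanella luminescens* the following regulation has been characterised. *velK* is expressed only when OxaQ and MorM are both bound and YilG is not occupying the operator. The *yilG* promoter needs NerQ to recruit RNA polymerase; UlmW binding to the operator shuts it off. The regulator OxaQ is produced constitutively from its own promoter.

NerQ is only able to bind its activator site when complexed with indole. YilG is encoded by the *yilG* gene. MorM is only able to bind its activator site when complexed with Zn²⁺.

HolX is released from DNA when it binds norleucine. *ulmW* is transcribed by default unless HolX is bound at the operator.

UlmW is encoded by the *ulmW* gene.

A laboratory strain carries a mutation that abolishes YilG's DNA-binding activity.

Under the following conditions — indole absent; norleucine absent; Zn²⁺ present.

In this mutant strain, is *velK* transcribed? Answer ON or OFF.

YilG is non-functional in this strain, so it has no effect.
OxaQ is produced constitutively and is active.
Zn²⁺ is present, so MorM is active.
No repressor is bound and OxaQ and MorM are active, so *velK* is transcribed.

ON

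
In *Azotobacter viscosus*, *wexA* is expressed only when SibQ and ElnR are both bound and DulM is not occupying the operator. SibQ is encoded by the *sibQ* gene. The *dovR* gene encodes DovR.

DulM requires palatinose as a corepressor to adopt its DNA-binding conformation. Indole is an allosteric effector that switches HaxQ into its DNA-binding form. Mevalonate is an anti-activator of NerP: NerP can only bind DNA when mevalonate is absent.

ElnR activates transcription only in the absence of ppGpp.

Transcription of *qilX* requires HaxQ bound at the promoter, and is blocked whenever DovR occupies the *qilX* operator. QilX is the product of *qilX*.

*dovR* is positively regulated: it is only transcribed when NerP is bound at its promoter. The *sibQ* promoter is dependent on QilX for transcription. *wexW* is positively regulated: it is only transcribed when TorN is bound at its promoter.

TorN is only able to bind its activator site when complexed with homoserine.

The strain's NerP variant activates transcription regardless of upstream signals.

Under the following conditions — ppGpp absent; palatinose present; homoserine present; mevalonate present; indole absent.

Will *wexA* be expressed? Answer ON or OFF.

Indole is absent, so HaxQ is inactive.
NerP is constitutively active in this strain.
No repressor is bound and NerP is active, so *dovR* is transcribed.
So DovR is produced and active.
With repressor DovR bound, *qilX* is not transcribed.
So QilX is not produced.
Required activator QilX is absent, so *sibQ* is not transcribed.
So SibQ is not produced.
Palatinose is present, so DulM is active.
ppGpp is absent, so ElnR is active.
With repressor DulM bound, *wexA* is not transcribed.

OFF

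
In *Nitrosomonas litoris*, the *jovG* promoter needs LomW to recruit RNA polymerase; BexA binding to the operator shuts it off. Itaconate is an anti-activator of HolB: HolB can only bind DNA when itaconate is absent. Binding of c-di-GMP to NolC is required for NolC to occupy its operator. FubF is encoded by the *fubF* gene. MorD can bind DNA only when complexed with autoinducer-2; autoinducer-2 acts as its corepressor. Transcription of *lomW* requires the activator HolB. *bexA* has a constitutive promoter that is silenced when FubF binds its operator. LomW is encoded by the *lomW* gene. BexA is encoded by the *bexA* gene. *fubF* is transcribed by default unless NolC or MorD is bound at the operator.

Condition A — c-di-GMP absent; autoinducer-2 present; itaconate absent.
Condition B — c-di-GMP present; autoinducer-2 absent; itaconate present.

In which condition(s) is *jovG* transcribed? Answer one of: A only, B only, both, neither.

Condition A:
c-di-GMP is absent, so NolC is inactive.
Autoinducer-2 is present, so MorD is active.
With repressor MorD bound, *fubF* is not transcribed.
So FubF is not produced.
With no repressor bound, *bexA* is transcribed.
So BexA is produced and active.
Itaconate is absent, so HolB is active.
No repressor is bound and HolB is active, so *lomW* is transcribed.
So LomW is produced and active.
With repressor BexA bound, *jovG* is not transcribed.
→ *jovG* is OFF in A.
Condition B:
c-di-GMP is present, so NolC is active.
Autoinducer-2 is absent, so MorD is inactive.
With repressor NolC bound, *fubF* is not transcribed.
So FubF is not produced.
With no repressor bound, *bexA* is transcribed.
So BexA is produced and active.
Itaconate is present, so HolB is inactive.
Required activator HolB is absent, so *lomW* is not transcribed.
So LomW is not produced.
With repressor BexA bound, *jovG* is not transcribed.
→ *jovG* is OFF in B.

neither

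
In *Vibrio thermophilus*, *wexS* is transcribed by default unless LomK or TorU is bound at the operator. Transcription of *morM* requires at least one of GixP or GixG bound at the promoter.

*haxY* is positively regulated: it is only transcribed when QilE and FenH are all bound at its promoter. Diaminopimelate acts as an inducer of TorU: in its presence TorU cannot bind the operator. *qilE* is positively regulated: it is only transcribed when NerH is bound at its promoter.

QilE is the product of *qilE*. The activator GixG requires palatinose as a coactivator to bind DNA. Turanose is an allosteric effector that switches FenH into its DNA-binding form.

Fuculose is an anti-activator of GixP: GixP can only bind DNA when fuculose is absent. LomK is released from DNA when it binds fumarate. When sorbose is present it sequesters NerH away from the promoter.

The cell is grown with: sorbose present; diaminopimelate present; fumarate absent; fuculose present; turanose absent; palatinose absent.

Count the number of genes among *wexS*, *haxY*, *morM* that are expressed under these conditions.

0

Fumarate is absent, so LomK is active.
Diaminopimelate is present, so TorU is inactive.
With repressor LomK bound, *wexS* is not transcribed.
→ *wexS* is OFF.
Sorbose is present, so NerH is inactive.
Required activator NerH is absent, so *qilE* is not transcribed.
So QilE is not produced.
Turanose is absent, so FenH is inactive.
Required activator QilE is absent, so *haxY* is not transcribed.
→ *haxY* is OFF.
Fuculose is present, so GixP is inactive.
Palatinose is absent, so GixG is inactive.
No activator is available at the *morM* promoter, so *morM* is not transcribed.
→ *morM* is OFF.
0 of the 3 genes are transcribed.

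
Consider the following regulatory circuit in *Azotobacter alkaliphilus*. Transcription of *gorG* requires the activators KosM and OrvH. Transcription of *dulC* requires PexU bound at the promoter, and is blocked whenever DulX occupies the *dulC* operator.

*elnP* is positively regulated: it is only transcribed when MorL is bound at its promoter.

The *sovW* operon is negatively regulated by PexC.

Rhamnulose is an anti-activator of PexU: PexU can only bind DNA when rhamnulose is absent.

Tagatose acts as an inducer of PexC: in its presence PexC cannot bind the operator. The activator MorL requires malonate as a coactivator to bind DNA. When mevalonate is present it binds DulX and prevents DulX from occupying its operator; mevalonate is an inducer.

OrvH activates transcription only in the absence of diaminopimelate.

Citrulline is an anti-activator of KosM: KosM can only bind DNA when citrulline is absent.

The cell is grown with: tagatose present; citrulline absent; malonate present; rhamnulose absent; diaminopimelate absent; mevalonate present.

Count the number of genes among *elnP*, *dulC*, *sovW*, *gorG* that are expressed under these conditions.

Malonate is present, so MorL is active.
No repressor is bound and MorL is active, so *elnP* is transcribed.
→ *elnP* is ON.
Mevalonate is present, so DulX is inactive.
Rhamnulose is absent, so PexU is active.
No repressor is bound and PexU is active, so *dulC* is transcribed.
→ *dulC* is ON.
Tagatose is present, so PexC is inactive.
With no repressor bound, *sovW* is transcribed.
→ *sovW* is ON.
Citrulline is absent, so KosM is active.
Diaminopimelate is absent, so OrvH is active.
No repressor is bound and KosM and OrvH are active, so *gorG* is transcribed.
→ *gorG* is ON.
4 of the 4 genes are transcribed.

4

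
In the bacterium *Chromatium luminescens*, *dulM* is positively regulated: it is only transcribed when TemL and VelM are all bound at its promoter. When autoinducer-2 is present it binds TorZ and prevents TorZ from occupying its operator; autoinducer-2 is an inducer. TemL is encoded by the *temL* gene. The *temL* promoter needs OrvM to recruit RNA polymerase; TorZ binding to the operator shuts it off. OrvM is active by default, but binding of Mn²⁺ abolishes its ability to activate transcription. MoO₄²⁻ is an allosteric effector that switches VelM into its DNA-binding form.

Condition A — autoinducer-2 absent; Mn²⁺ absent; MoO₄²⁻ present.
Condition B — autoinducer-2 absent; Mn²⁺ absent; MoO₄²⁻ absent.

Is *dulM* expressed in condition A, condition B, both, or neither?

neither

Condition A:
Autoinducer-2 is absent, so TorZ is active.
Mn²⁺ is absent, so OrvM is active.
With repressor TorZ bound, *temL* is not transcribed.
So TemL is not produced.
MoO₄²⁻ is present, so VelM is active.
Required activator TemL is absent, so *dulM* is not transcribed.
→ *dulM* is OFF in A.
Condition B:
Autoinducer-2 is absent, so TorZ is active.
Mn²⁺ is absent, so OrvM is active.
With repressor TorZ bound, *temL* is not transcribed.
So TemL is not produced.
MoO₄²⁻ is absent, so VelM is inactive.
Required activator TemL is absent, so *dulM* is not transcribed.
→ *dulM* is OFF in B.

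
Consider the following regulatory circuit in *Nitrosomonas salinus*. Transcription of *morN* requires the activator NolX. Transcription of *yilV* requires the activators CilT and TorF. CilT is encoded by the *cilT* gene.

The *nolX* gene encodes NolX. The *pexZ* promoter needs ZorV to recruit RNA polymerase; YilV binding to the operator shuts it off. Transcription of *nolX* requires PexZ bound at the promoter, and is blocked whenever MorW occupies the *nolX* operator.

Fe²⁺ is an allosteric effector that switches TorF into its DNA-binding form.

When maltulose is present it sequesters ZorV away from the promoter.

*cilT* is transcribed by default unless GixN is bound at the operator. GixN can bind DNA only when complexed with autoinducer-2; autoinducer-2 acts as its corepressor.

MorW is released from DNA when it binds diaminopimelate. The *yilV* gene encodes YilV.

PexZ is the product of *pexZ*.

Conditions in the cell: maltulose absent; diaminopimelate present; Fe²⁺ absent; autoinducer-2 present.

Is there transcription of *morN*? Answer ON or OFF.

Autoinducer-2 is present, so GixN is active.
With repressor GixN bound, *cilT* is not transcribed.
So CilT is not produced.
Fe²⁺ is absent, so TorF is inactive.
Required activator CilT is absent, so *yilV* is not transcribed.
So YilV is not produced.
Maltulose is absent, so ZorV is active.
No repressor is bound and ZorV is active, so *pexZ* is transcribed.
So PexZ is produced and active.
Diaminopimelate is present, so MorW is inactive.
No repressor is bound and PexZ is active, so *nolX* is transcribed.
So NolX is produced and active.
No repressor is bound and NolX is active, so *morN* is transcribed.

ON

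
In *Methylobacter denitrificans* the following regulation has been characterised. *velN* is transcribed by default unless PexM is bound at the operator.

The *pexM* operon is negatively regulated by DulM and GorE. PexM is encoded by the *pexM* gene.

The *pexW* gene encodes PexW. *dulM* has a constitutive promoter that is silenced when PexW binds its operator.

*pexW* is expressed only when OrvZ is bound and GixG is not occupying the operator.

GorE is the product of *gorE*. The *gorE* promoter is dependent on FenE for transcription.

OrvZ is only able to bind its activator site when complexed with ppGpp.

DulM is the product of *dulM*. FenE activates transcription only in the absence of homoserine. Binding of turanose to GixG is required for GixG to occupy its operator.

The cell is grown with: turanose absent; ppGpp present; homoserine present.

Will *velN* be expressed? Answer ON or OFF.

OFF

Turanose is absent, so GixG is inactive.
ppGpp is present, so OrvZ is active.
No repressor is bound and OrvZ is active, so *pexW* is transcribed.
So PexW is produced and active.
With repressor PexW bound, *dulM* is not transcribed.
So DulM is not produced.
Homoserine is present, so FenE is inactive.
Required activator FenE is absent, so *gorE* is not transcribed.
So GorE is not produced.
With no repressor bound, *pexM* is transcribed.
So PexM is produced and active.
With repressor PexM bound, *velN* is not transcribed.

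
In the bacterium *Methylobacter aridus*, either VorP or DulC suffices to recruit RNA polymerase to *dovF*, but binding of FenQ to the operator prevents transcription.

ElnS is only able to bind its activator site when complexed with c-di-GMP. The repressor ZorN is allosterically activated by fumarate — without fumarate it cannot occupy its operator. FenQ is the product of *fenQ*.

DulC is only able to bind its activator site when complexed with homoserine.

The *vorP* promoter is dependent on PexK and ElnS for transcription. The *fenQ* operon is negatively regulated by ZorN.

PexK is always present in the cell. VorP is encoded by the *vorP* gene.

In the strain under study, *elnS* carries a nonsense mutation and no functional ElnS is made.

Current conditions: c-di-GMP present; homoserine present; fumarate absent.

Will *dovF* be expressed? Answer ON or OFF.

OFF

PexK is produced constitutively and is active.
ElnS is non-functional in this strain, so it has no effect.
Required activator ElnS is absent, so *vorP* is not transcribed.
So VorP is not produced.
Fumarate is absent, so ZorN is inactive.
With no repressor bound, *fenQ* is transcribed.
So FenQ is produced and active.
Homoserine is present, so DulC is active.
With repressor FenQ bound, *dovF* is not transcribed.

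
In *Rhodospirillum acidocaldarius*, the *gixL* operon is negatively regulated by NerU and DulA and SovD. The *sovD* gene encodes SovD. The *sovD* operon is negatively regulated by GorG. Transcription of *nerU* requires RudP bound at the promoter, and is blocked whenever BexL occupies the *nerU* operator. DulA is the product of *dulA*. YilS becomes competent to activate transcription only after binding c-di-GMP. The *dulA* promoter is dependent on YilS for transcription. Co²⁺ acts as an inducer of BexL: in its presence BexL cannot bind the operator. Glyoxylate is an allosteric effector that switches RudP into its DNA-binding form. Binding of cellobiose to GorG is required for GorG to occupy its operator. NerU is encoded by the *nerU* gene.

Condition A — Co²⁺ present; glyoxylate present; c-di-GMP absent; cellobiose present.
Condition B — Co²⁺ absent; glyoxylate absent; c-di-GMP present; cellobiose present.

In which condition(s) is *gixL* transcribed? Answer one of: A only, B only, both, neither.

neither

Condition A:
Co²⁺ is present, so BexL is inactive.
Glyoxylate is present, so RudP is active.
No repressor is bound and RudP is active, so *nerU* is transcribed.
So NerU is produced and active.
c-di-GMP is absent, so YilS is inactive.
Required activator YilS is absent, so *dulA* is not transcribed.
So DulA is not produced.
Cellobiose is present, so GorG is active.
With repressor GorG bound, *sovD* is not transcribed.
So SovD is not produced.
With repressor NerU bound, *gixL* is not transcribed.
→ *gixL* is OFF in A.
Condition B:
Co²⁺ is absent, so BexL is active.
Glyoxylate is absent, so RudP is inactive.
With repressor BexL bound, *nerU* is not transcribed.
So NerU is not produced.
c-di-GMP is present, so YilS is active.
No repressor is bound and YilS is active, so *dulA* is transcribed.
So DulA is produced and active.
Cellobiose is present, so GorG is active.
With repressor GorG bound, *sovD* is not transcribed.
So SovD is not produced.
With repressor DulA bound, *gixL* is not transcribed.
→ *gixL* is OFF in B.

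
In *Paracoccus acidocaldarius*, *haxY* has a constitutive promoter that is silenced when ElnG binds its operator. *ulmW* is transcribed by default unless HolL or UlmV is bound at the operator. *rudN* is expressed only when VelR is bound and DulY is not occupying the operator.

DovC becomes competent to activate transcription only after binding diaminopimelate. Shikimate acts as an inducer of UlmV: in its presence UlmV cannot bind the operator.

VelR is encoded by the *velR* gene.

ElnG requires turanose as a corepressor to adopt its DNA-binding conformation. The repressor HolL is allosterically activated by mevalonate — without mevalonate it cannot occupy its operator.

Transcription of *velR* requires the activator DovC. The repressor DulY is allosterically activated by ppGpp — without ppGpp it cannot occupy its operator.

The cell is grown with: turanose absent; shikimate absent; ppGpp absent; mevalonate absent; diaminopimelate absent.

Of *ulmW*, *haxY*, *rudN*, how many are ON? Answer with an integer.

1

Mevalonate is absent, so HolL is inactive.
Shikimate is absent, so UlmV is active.
With repressor UlmV bound, *ulmW* is not transcribed.
→ *ulmW* is OFF.
Turanose is absent, so ElnG is inactive.
With no repressor bound, *haxY* is transcribed.
→ *haxY* is ON.
Diaminopimelate is absent, so DovC is inactive.
Required activator DovC is absent, so *velR* is not transcribed.
So VelR is not produced.
ppGpp is absent, so DulY is inactive.
Required activator VelR is absent, so *rudN* is not transcribed.
→ *rudN* is OFF.
1 of the 3 genes is transcribed.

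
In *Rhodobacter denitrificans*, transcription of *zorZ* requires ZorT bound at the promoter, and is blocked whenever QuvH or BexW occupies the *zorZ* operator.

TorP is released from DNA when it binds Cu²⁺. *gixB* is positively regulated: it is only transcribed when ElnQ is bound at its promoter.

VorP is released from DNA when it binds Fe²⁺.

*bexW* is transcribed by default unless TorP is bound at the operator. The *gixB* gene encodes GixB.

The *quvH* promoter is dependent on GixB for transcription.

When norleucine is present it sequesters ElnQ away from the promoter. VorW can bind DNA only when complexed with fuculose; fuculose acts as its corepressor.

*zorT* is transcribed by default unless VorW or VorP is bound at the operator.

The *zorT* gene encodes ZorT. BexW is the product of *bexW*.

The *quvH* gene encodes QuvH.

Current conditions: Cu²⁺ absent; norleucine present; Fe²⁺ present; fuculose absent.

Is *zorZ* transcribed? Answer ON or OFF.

Norleucine is present, so ElnQ is inactive.
Required activator ElnQ is absent, so *gixB* is not transcribed.
So GixB is not produced.
Required activator GixB is absent, so *quvH* is not transcribed.
So QuvH is not produced.
Cu²⁺ is absent, so TorP is active.
With repressor TorP bound, *bexW* is not transcribed.
So BexW is not produced.
Fuculose is absent, so VorW is inactive.
Fe²⁺ is present, so VorP is inactive.
With no repressor bound, *zorT* is transcribed.
So ZorT is produced and active.
No repressor is bound and ZorT is active, so *zorZ* is transcribed.

ON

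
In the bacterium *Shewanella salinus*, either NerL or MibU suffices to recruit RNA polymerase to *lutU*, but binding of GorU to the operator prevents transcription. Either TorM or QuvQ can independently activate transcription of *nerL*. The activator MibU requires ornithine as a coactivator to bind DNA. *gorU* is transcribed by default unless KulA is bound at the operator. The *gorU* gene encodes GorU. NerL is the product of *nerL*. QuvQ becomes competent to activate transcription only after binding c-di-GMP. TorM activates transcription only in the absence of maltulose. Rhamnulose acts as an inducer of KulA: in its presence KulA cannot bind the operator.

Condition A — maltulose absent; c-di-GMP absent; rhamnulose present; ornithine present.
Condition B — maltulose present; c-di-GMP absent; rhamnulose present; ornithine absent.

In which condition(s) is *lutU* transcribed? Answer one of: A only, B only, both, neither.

neither

Condition A:
Maltulose is absent, so TorM is active.
c-di-GMP is absent, so QuvQ is inactive.
Activator TorM is present, so *nerL* is transcribed.
So NerL is produced and active.
Rhamnulose is present, so KulA is inactive.
With no repressor bound, *gorU* is transcribed.
So GorU is produced and active.
Ornithine is present, so MibU is active.
With repressor GorU bound, *lutU* is not transcribed.
→ *lutU* is OFF in A.
Condition B:
Maltulose is present, so TorM is inactive.
c-di-GMP is absent, so QuvQ is inactive.
No activator is available at the *nerL* promoter, so *nerL* is not transcribed.
So NerL is not produced.
Rhamnulose is present, so KulA is inactive.
With no repressor bound, *gorU* is transcribed.
So GorU is produced and active.
Ornithine is absent, so MibU is inactive.
With repressor GorU bound, *lutU* is not transcribed.
→ *lutU* is OFF in B.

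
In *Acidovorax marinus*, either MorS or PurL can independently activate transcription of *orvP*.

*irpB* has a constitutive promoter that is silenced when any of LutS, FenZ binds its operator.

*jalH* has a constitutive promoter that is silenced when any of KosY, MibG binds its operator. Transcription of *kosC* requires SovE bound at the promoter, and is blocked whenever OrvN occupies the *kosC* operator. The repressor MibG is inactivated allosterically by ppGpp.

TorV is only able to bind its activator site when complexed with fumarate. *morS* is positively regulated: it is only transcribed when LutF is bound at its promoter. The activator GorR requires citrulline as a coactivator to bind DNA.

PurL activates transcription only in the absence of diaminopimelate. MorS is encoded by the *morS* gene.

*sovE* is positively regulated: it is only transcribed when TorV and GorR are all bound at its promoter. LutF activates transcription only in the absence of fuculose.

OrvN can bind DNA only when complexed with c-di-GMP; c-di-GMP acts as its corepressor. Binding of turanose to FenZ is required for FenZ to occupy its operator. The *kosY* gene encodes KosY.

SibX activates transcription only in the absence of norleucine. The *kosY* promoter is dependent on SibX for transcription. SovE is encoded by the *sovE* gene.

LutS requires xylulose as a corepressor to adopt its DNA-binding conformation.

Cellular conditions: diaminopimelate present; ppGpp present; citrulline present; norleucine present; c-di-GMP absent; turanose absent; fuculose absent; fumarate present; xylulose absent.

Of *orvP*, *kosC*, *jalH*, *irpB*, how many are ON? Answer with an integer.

Fuculose is absent, so LutF is active.
No repressor is bound and LutF is active, so *morS* is transcribed.
So MorS is produced and active.
Diaminopimelate is present, so PurL is inactive.
Activator MorS is present, so *orvP* is transcribed.
→ *orvP* is ON.
Fumarate is present, so TorV is active.
Citrulline is present, so GorR is active.
No repressor is bound and TorV and GorR are active, so *sovE* is transcribed.
So SovE is produced and active.
c-di-GMP is absent, so OrvN is inactive.
No repressor is bound and SovE is active, so *kosC* is transcribed.
→ *kosC* is ON.
Norleucine is present, so SibX is inactive.
Required activator SibX is absent, so *kosY* is not transcribed.
So KosY is not produced.
ppGpp is present, so MibG is inactive.
With no repressor bound, *jalH* is transcribed.
→ *jalH* is ON.
Xylulose is absent, so LutS is inactive.
Turanose is absent, so FenZ is inactive.
With no repressor bound, *irpB* is transcribed.
→ *irpB* is ON.
4 of the 4 genes are transcribed.

4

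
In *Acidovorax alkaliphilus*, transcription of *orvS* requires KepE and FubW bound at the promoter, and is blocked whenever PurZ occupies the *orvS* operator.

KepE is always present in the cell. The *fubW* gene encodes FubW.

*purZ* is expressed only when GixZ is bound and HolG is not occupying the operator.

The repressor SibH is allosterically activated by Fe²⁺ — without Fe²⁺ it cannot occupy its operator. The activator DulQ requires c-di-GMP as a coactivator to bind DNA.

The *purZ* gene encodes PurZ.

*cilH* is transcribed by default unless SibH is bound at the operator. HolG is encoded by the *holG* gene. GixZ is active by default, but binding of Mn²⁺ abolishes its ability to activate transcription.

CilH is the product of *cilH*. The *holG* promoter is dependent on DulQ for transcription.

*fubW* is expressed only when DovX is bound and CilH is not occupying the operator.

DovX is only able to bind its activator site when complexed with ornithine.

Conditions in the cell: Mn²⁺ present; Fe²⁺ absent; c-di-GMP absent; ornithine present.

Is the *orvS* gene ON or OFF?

OFF

Mn²⁺ is present, so GixZ is inactive.
c-di-GMP is absent, so DulQ is inactive.
Required activator DulQ is absent, so *holG* is not transcribed.
So HolG is not produced.
Required activator GixZ is absent, so *purZ* is not transcribed.
So PurZ is not produced.
KepE is produced constitutively and is active.
Fe²⁺ is absent, so SibH is inactive.
With no repressor bound, *cilH* is transcribed.
So CilH is produced and active.
Ornithine is present, so DovX is active.
With repressor CilH bound, *fubW* is not transcribed.
So FubW is not produced.
Required activator FubW is absent, so *orvS* is not transcribed.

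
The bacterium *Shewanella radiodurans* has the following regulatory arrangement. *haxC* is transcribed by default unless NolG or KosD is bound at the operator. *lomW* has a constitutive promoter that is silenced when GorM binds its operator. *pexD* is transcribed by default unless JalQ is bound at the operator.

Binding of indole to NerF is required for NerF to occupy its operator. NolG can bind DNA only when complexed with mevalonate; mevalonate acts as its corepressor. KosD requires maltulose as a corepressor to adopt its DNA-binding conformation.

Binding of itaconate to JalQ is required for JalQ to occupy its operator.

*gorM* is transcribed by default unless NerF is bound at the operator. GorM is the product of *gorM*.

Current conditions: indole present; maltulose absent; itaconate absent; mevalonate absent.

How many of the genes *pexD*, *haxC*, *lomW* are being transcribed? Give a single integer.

Itaconate is absent, so JalQ is inactive.
With no repressor bound, *pexD* is transcribed.
→ *pexD* is ON.
Mevalonate is absent, so NolG is inactive.
Maltulose is absent, so KosD is inactive.
With no repressor bound, *haxC* is transcribed.
→ *haxC* is ON.
Indole is present, so NerF is active.
With repressor NerF bound, *gorM* is not transcribed.
So GorM is not produced.
With no repressor bound, *lomW* is transcribed.
→ *lomW* is ON.
3 of the 3 genes are transcribed.

3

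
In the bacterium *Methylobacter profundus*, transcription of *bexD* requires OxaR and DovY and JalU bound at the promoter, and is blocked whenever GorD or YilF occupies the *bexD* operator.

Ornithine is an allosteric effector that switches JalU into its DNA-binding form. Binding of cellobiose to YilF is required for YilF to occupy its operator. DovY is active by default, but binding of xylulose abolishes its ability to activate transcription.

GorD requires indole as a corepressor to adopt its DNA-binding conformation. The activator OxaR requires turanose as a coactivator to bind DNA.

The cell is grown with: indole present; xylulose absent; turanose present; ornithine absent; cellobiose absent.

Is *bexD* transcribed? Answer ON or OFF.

OFF

Indole is present, so GorD is active.
Turanose is present, so OxaR is active.
Xylulose is absent, so DovY is active.
Ornithine is absent, so JalU is inactive.
Cellobiose is absent, so YilF is inactive.
With repressor GorD bound, *bexD* is not transcribed.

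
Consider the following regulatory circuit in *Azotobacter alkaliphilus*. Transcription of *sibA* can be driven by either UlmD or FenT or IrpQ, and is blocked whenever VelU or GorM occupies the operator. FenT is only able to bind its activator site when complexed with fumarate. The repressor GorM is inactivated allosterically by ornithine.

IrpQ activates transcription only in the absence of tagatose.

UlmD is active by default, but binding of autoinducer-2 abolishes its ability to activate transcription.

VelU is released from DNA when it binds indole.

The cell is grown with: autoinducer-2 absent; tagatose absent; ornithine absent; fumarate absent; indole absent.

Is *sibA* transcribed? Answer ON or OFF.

Indole is absent, so VelU is active.
Autoinducer-2 is absent, so UlmD is active.
Fumarate is absent, so FenT is inactive.
Tagatose is absent, so IrpQ is active.
Ornithine is absent, so GorM is active.
With repressor VelU bound, *sibA* is not transcribed.

OFF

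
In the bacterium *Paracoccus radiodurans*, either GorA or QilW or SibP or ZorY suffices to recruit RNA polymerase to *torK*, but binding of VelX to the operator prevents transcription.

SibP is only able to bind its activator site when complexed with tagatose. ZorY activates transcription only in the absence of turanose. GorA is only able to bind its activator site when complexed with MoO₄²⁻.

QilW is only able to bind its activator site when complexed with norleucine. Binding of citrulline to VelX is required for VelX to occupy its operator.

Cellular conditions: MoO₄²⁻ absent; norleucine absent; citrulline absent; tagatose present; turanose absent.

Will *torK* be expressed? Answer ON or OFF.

MoO₄²⁻ is absent, so GorA is inactive.
Norleucine is absent, so QilW is inactive.
Citrulline is absent, so VelX is inactive.
Tagatose is present, so SibP is active.
Turanose is absent, so ZorY is active.
Activator SibP is present, so *torK* is transcribed.

ON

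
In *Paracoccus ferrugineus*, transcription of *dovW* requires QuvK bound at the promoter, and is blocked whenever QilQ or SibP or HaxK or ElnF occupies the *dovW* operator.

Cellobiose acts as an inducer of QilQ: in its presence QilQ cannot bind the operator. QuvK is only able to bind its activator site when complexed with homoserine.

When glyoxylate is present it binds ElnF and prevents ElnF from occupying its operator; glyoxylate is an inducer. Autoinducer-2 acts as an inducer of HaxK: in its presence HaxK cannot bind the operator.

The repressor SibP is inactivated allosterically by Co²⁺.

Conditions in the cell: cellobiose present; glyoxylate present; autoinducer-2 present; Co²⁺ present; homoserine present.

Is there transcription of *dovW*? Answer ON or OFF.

Cellobiose is present, so QilQ is inactive.
Co²⁺ is present, so SibP is inactive.
Autoinducer-2 is present, so HaxK is inactive.
Homoserine is present, so QuvK is active.
Glyoxylate is present, so ElnF is inactive.
No repressor is bound and QuvK is active, so *dovW* is transcribed.

ON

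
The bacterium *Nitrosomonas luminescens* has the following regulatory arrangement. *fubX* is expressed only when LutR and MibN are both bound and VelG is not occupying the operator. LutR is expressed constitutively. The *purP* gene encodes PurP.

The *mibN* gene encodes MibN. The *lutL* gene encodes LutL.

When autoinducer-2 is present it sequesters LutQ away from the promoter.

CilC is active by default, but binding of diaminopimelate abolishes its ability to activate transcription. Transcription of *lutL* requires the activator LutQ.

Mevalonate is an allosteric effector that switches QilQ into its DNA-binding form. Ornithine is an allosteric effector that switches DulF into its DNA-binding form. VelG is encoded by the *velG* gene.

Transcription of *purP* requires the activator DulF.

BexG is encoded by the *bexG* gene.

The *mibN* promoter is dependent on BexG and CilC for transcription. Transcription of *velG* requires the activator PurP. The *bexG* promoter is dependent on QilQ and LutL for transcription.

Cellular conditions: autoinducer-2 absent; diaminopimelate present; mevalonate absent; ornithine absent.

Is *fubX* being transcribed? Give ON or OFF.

Ornithine is absent, so DulF is inactive.
Required activator DulF is absent, so *purP* is not transcribed.
So PurP is not produced.
Required activator PurP is absent, so *velG* is not transcribed.
So VelG is not produced.
LutR is produced constitutively and is active.
Mevalonate is absent, so QilQ is inactive.
Autoinducer-2 is absent, so LutQ is active.
No repressor is bound and LutQ is active, so *lutL* is transcribed.
So LutL is produced and active.
Required activator QilQ is absent, so *bexG* is not transcribed.
So BexG is not produced.
Diaminopimelate is present, so CilC is inactive.
Required activator BexG is absent, so *mibN* is not transcribed.
So MibN is not produced.
Required activator MibN is absent, so *fubX* is not transcribed.

OFF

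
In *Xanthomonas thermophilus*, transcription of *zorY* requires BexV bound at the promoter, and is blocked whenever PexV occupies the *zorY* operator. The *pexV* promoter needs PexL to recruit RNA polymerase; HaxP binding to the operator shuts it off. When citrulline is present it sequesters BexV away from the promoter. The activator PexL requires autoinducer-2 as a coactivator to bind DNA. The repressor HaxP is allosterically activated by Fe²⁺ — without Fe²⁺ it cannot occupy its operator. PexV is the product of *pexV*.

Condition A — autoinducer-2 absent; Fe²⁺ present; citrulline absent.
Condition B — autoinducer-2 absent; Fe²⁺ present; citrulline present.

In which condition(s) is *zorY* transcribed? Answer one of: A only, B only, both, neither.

A only

Condition A:
Autoinducer-2 is absent, so PexL is inactive.
Fe²⁺ is present, so HaxP is active.
With repressor HaxP bound, *pexV* is not transcribed.
So PexV is not produced.
Citrulline is absent, so BexV is active.
No repressor is bound and BexV is active, so *zorY* is transcribed.
→ *zorY* is ON in A.
Condition B:
Autoinducer-2 is absent, so PexL is inactive.
Fe²⁺ is present, so HaxP is active.
With repressor HaxP bound, *pexV* is not transcribed.
So PexV is not produced.
Citrulline is present, so BexV is inactive.
Required activator BexV is absent, so *zorY* is not transcribed.
→ *zorY* is OFF in B.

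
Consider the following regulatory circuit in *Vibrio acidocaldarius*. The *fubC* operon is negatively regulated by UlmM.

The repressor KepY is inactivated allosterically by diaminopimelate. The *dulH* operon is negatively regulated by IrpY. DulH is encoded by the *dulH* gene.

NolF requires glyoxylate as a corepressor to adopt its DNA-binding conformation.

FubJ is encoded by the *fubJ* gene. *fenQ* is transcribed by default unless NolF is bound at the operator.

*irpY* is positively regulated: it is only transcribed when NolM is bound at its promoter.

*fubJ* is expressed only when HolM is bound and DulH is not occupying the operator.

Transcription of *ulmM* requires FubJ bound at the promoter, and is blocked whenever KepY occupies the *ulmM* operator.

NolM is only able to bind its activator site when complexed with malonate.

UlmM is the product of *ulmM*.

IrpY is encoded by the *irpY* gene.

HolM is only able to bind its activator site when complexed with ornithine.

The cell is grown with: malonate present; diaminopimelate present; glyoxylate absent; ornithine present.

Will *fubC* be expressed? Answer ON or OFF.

Malonate is present, so NolM is active.
No repressor is bound and NolM is active, so *irpY* is transcribed.
So IrpY is produced and active.
With repressor IrpY bound, *dulH* is not transcribed.
So DulH is not produced.
Ornithine is present, so HolM is active.
No repressor is bound and HolM is active, so *fubJ* is transcribed.
So FubJ is produced and active.
Diaminopimelate is present, so KepY is inactive.
No repressor is bound and FubJ is active, so *ulmM* is transcribed.
So UlmM is produced and active.
With repressor UlmM bound, *fubC* is not transcribed.

OFF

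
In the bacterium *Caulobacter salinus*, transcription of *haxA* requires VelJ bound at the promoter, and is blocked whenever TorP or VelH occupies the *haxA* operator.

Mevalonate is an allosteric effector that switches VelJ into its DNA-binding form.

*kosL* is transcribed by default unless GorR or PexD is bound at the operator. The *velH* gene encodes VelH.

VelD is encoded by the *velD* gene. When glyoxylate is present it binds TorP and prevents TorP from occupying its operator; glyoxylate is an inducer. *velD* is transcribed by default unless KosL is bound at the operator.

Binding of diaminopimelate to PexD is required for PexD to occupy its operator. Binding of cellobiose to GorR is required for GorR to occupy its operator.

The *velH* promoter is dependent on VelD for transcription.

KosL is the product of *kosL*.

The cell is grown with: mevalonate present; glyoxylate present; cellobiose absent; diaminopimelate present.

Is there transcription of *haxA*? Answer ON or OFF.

Glyoxylate is present, so TorP is inactive.
Cellobiose is absent, so GorR is inactive.
Diaminopimelate is present, so PexD is active.
With repressor PexD bound, *kosL* is not transcribed.
So KosL is not produced.
With no repressor bound, *velD* is transcribed.
So VelD is produced and active.
No repressor is bound and VelD is active, so *velH* is transcribed.
So VelH is produced and active.
Mevalonate is present, so VelJ is active.
With repressor VelH bound, *haxA* is not transcribed.

OFF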